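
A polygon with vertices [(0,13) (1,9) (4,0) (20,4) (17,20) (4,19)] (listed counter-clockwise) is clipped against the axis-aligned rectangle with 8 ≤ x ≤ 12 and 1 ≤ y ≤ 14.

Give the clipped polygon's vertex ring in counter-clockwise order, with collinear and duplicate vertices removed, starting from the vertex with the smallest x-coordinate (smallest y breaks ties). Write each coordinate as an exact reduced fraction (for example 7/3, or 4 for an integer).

Clipped polygon: [(8,1) (12,2) (12,14) (8,14)]

1. After x ≥ 8: [(8,1) (20,4) (17,20) (8,251/13)]
2. After x ≤ 12: [(8,1) (12,2) (12,255/13) (8,251/13)]
3. After y ≥ 1: [(8,1) (12,2) (12,255/13) (8,251/13)]
4. After y ≤ 14: [(8,14) (8,1) (12,2) (12,14)]
5. Canonical ring: [(8,1) (12,2) (12,14) (8,14)]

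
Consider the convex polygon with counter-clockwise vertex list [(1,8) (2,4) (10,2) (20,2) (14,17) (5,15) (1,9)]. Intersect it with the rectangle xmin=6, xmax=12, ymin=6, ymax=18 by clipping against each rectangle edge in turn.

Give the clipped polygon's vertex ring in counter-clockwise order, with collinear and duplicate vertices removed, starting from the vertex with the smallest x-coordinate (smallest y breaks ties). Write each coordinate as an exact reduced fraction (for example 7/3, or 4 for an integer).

1. After x ≥ 6: [(6,3) (10,2) (20,2) (14,17) (6,137/9)]
2. After x ≤ 12: [(6,3) (10,2) (12,2) (12,149/9) (6,137/9)]
3. After y ≥ 6: [(6,6) (12,6) (12,149/9) (6,137/9)]
4. After y ≤ 18: [(6,6) (12,6) (12,149/9) (6,137/9)]
5. Canonical ring: [(6,6) (12,6) (12,149/9) (6,137/9)]

Clipped polygon: [(6,6) (12,6) (12,149/9) (6,137/9)]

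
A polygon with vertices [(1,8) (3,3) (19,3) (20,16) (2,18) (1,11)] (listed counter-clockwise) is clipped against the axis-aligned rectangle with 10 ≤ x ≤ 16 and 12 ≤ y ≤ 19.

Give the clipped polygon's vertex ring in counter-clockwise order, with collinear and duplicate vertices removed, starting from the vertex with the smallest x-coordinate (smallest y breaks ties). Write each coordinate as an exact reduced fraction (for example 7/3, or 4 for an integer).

1. After x ≥ 10: [(10,3) (19,3) (20,16) (10,154/9)]
2. After x ≤ 16: [(10,3) (16,3) (16,148/9) (10,154/9)]
3. After y ≥ 12: [(10,12) (16,12) (16,148/9) (10,154/9)]
4. After y ≤ 19: [(10,12) (16,12) (16,148/9) (10,154/9)]
5. Canonical ring: [(10,12) (16,12) (16,148/9) (10,154/9)]

Clipped polygon: [(10,12) (16,12) (16,148/9) (10,154/9)]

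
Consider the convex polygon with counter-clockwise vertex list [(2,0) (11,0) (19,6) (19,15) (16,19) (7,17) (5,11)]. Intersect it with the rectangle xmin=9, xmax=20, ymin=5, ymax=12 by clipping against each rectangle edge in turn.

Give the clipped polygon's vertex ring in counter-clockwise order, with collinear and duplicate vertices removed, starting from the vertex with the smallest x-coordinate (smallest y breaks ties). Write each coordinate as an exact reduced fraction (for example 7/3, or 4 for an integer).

1. After x ≥ 9: [(9,0) (11,0) (19,6) (19,15) (16,19) (9,157/9)]
2. After x ≤ 20: [(9,0) (11,0) (19,6) (19,15) (16,19) (9,157/9)]
3. After y ≥ 5: [(9,5) (53/3,5) (19,6) (19,15) (16,19) (9,157/9)]
4. After y ≤ 12: [(9,12) (9,5) (53/3,5) (19,6) (19,12)]
5. Canonical ring: [(9,5) (53/3,5) (19,6) (19,12) (9,12)]

Clipped polygon: [(9,5) (53/3,5) (19,6) (19,12) (9,12)]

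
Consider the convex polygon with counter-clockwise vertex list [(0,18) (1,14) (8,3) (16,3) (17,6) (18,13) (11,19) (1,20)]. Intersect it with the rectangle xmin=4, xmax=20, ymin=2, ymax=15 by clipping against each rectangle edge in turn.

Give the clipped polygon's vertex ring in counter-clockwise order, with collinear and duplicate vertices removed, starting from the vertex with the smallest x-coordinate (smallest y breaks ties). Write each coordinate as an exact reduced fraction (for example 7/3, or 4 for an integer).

1. After x ≥ 4: [(4,65/7) (8,3) (16,3) (17,6) (18,13) (11,19) (4,197/10)]
2. After x ≤ 20: [(4,65/7) (8,3) (16,3) (17,6) (18,13) (11,19) (4,197/10)]
3. After y ≥ 2: [(4,65/7) (8,3) (16,3) (17,6) (18,13) (11,19) (4,197/10)]
4. After y ≤ 15: [(4,15) (4,65/7) (8,3) (16,3) (17,6) (18,13) (47/3,15)]
5. Canonical ring: [(4,65/7) (8,3) (16,3) (17,6) (18,13) (47/3,15) (4,15)]

Clipped polygon: [(4,65/7) (8,3) (16,3) (17,6) (18,13) (47/3,15) (4,15)]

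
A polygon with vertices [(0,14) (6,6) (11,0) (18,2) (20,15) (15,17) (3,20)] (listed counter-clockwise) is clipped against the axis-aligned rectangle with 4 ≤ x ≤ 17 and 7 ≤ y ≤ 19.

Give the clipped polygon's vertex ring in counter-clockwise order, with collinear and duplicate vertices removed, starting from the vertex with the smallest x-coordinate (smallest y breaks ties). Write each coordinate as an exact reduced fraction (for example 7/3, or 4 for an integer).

1. After x ≥ 4: [(4,26/3) (6,6) (11,0) (18,2) (20,15) (15,17) (4,79/4)]
2. After x ≤ 17: [(4,26/3) (6,6) (11,0) (17,12/7) (17,81/5) (15,17) (4,79/4)]
3. After y ≥ 7: [(4,26/3) (21/4,7) (17,7) (17,81/5) (15,17) (4,79/4)]
4. After y ≤ 19: [(4,19) (4,26/3) (21/4,7) (17,7) (17,81/5) (15,17) (7,19)]
5. Canonical ring: [(4,26/3) (21/4,7) (17,7) (17,81/5) (15,17) (7,19) (4,19)]

Clipped polygon: [(4,26/3) (21/4,7) (17,7) (17,81/5) (15,17) (7,19) (4,19)]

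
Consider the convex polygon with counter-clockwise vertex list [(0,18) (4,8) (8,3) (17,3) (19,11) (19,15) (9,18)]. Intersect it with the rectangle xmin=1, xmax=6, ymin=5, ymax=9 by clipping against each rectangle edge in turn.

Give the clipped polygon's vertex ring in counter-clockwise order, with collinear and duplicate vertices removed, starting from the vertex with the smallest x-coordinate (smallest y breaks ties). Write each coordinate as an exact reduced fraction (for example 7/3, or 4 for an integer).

Clipped polygon: [(18/5,9) (4,8) (6,11/2) (6,9)]

1. After x ≥ 1: [(1,18) (1,31/2) (4,8) (8,3) (17,3) (19,11) (19,15) (9,18)]
2. After x ≤ 6: [(6,18) (1,18) (1,31/2) (4,8) (6,11/2)]
3. After y ≥ 5: [(6,18) (1,18) (1,31/2) (4,8) (6,11/2)]
4. After y ≤ 9: [(6,9) (18/5,9) (4,8) (6,11/2)]
5. Canonical ring: [(18/5,9) (4,8) (6,11/2) (6,9)]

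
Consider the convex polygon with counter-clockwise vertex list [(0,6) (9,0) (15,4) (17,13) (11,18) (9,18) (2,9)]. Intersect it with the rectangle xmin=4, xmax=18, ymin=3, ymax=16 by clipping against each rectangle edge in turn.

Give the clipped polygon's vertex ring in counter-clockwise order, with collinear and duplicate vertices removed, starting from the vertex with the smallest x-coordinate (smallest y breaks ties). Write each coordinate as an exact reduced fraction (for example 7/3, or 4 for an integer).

Clipped polygon: [(4,10/3) (9/2,3) (27/2,3) (15,4) (17,13) (67/5,16) (67/9,16) (4,81/7)]

1. After x ≥ 4: [(4,10/3) (9,0) (15,4) (17,13) (11,18) (9,18) (4,81/7)]
2. After x ≤ 18: [(4,10/3) (9,0) (15,4) (17,13) (11,18) (9,18) (4,81/7)]
3. After y ≥ 3: [(4,10/3) (9/2,3) (27/2,3) (15,4) (17,13) (11,18) (9,18) (4,81/7)]
4. After y ≤ 16: [(4,10/3) (9/2,3) (27/2,3) (15,4) (17,13) (67/5,16) (67/9,16) (4,81/7)]
5. Canonical ring: [(4,10/3) (9/2,3) (27/2,3) (15,4) (17,13) (67/5,16) (67/9,16) (4,81/7)]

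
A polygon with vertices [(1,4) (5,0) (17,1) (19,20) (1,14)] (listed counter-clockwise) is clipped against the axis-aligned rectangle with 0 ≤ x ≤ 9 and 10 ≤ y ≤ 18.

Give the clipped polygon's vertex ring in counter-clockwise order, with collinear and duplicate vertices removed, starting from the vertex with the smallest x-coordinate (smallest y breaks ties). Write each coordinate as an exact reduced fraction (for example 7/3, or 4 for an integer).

Clipped polygon: [(1,10) (9,10) (9,50/3) (1,14)]

1. After x ≥ 0: [(1,4) (5,0) (17,1) (19,20) (1,14)]
2. After x ≤ 9: [(1,4) (5,0) (9,1/3) (9,50/3) (1,14)]
3. After y ≥ 10: [(1,10) (9,10) (9,50/3) (1,14)]
4. After y ≤ 18: [(1,10) (9,10) (9,50/3) (1,14)]
5. Canonical ring: [(1,10) (9,10) (9,50/3) (1,14)]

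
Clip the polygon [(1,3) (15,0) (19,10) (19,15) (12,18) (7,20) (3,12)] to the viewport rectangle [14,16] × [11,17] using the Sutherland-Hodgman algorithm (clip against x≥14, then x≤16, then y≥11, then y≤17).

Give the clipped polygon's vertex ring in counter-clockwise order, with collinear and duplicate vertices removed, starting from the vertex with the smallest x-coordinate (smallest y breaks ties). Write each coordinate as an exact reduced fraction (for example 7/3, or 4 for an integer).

Clipped polygon: [(14,11) (16,11) (16,114/7) (43/3,17) (14,17)]

1. After x ≥ 14: [(14,3/14) (15,0) (19,10) (19,15) (14,120/7)]
2. After x ≤ 16: [(14,3/14) (15,0) (16,5/2) (16,114/7) (14,120/7)]
3. After y ≥ 11: [(14,11) (16,11) (16,114/7) (14,120/7)]
4. After y ≤ 17: [(14,17) (14,11) (16,11) (16,114/7) (43/3,17)]
5. Canonical ring: [(14,11) (16,11) (16,114/7) (43/3,17) (14,17)]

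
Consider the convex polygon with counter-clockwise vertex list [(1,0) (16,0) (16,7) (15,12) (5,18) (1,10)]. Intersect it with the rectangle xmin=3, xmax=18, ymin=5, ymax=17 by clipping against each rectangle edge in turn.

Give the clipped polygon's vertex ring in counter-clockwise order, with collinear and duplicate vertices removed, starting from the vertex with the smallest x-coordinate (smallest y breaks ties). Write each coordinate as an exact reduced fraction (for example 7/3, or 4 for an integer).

Clipped polygon: [(3,5) (16,5) (16,7) (15,12) (20/3,17) (9/2,17) (3,14)]

1. After x ≥ 3: [(3,0) (16,0) (16,7) (15,12) (5,18) (3,14)]
2. After x ≤ 18: [(3,0) (16,0) (16,7) (15,12) (5,18) (3,14)]
3. After y ≥ 5: [(3,5) (16,5) (16,7) (15,12) (5,18) (3,14)]
4. After y ≤ 17: [(3,5) (16,5) (16,7) (15,12) (20/3,17) (9/2,17) (3,14)]
5. Canonical ring: [(3,5) (16,5) (16,7) (15,12) (20/3,17) (9/2,17) (3,14)]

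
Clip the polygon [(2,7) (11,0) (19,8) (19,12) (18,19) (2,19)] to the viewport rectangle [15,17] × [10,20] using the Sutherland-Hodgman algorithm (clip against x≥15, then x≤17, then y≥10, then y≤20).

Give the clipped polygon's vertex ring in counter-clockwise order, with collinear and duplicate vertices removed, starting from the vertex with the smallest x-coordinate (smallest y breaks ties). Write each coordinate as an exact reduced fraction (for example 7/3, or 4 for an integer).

1. After x ≥ 15: [(15,4) (19,8) (19,12) (18,19) (15,19)]
2. After x ≤ 17: [(15,4) (17,6) (17,19) (15,19)]
3. After y ≥ 10: [(15,10) (17,10) (17,19) (15,19)]
4. After y ≤ 20: [(15,10) (17,10) (17,19) (15,19)]
5. Canonical ring: [(15,10) (17,10) (17,19) (15,19)]

Clipped polygon: [(15,10) (17,10) (17,19) (15,19)]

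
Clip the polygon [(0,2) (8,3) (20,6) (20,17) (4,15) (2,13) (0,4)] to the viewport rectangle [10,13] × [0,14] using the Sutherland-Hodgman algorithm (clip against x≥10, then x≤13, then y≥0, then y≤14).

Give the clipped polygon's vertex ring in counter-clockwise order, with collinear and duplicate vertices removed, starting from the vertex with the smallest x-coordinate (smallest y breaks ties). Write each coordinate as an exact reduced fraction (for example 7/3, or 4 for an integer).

Clipped polygon: [(10,7/2) (13,17/4) (13,14) (10,14)]

1. After x ≥ 10: [(10,7/2) (20,6) (20,17) (10,63/4)]
2. After x ≤ 13: [(10,7/2) (13,17/4) (13,129/8) (10,63/4)]
3. After y ≥ 0: [(10,7/2) (13,17/4) (13,129/8) (10,63/4)]
4. After y ≤ 14: [(10,14) (10,7/2) (13,17/4) (13,14)]
5. Canonical ring: [(10,7/2) (13,17/4) (13,14) (10,14)]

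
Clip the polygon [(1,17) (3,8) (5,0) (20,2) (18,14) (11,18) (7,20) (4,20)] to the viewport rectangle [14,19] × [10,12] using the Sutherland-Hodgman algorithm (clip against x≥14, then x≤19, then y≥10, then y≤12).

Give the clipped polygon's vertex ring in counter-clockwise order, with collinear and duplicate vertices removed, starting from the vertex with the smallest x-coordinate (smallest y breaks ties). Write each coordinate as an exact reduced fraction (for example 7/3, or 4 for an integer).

1. After x ≥ 14: [(14,6/5) (20,2) (18,14) (14,114/7)]
2. After x ≤ 19: [(14,6/5) (19,28/15) (19,8) (18,14) (14,114/7)]
3. After y ≥ 10: [(14,10) (56/3,10) (18,14) (14,114/7)]
4. After y ≤ 12: [(14,12) (14,10) (56/3,10) (55/3,12)]
5. Canonical ring: [(14,10) (56/3,10) (55/3,12) (14,12)]

Clipped polygon: [(14,10) (56/3,10) (55/3,12) (14,12)]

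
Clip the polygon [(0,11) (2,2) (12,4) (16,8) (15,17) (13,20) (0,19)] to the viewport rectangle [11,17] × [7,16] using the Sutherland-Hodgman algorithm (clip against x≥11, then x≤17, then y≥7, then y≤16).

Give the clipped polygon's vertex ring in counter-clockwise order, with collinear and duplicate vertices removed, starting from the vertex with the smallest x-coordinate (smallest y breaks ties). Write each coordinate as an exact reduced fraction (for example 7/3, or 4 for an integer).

Clipped polygon: [(11,7) (15,7) (16,8) (136/9,16) (11,16)]

1. After x ≥ 11: [(11,19/5) (12,4) (16,8) (15,17) (13,20) (11,258/13)]
2. After x ≤ 17: [(11,19/5) (12,4) (16,8) (15,17) (13,20) (11,258/13)]
3. After y ≥ 7: [(11,7) (15,7) (16,8) (15,17) (13,20) (11,258/13)]
4. After y ≤ 16: [(11,16) (11,7) (15,7) (16,8) (136/9,16)]
5. Canonical ring: [(11,7) (15,7) (16,8) (136/9,16) (11,16)]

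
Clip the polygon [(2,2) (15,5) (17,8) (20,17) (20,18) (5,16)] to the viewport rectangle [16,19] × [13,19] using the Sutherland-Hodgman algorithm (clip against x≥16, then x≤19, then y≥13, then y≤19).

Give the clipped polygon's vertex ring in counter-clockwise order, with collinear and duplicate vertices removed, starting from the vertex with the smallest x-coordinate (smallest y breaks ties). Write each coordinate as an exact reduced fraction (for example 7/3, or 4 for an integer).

Clipped polygon: [(16,13) (56/3,13) (19,14) (19,268/15) (16,262/15)]

1. After x ≥ 16: [(16,13/2) (17,8) (20,17) (20,18) (16,262/15)]
2. After x ≤ 19: [(16,13/2) (17,8) (19,14) (19,268/15) (16,262/15)]
3. After y ≥ 13: [(16,13) (56/3,13) (19,14) (19,268/15) (16,262/15)]
4. After y ≤ 19: [(16,13) (56/3,13) (19,14) (19,268/15) (16,262/15)]
5. Canonical ring: [(16,13) (56/3,13) (19,14) (19,268/15) (16,262/15)]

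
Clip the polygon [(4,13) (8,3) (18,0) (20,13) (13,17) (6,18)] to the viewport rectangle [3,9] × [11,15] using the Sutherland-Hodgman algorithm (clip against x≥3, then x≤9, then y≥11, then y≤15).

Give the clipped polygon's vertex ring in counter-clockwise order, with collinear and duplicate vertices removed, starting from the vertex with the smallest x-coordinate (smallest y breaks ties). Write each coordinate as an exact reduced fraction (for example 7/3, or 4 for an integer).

Clipped polygon: [(4,13) (24/5,11) (9,11) (9,15) (24/5,15)]

1. After x ≥ 3: [(4,13) (8,3) (18,0) (20,13) (13,17) (6,18)]
2. After x ≤ 9: [(4,13) (8,3) (9,27/10) (9,123/7) (6,18)]
3. After y ≥ 11: [(4,13) (24/5,11) (9,11) (9,123/7) (6,18)]
4. After y ≤ 15: [(24/5,15) (4,13) (24/5,11) (9,11) (9,15)]
5. Canonical ring: [(4,13) (24/5,11) (9,11) (9,15) (24/5,15)]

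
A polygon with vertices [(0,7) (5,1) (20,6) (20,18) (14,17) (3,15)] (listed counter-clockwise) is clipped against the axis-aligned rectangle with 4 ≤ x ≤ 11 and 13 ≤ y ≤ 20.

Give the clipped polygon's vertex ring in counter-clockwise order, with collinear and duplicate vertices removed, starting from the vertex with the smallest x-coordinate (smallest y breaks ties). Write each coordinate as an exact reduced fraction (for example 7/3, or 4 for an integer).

Clipped polygon: [(4,13) (11,13) (11,181/11) (4,167/11)]

1. After x ≥ 4: [(4,11/5) (5,1) (20,6) (20,18) (14,17) (4,167/11)]
2. After x ≤ 11: [(4,11/5) (5,1) (11,3) (11,181/11) (4,167/11)]
3. After y ≥ 13: [(4,13) (11,13) (11,181/11) (4,167/11)]
4. After y ≤ 20: [(4,13) (11,13) (11,181/11) (4,167/11)]
5. Canonical ring: [(4,13) (11,13) (11,181/11) (4,167/11)]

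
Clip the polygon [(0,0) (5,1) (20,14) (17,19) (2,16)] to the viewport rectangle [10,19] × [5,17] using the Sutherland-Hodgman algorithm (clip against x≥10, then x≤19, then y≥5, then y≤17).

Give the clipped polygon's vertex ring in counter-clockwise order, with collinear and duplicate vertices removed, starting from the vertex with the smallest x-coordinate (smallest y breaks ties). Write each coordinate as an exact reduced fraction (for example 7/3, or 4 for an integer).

Clipped polygon: [(10,16/3) (19,197/15) (19,47/3) (91/5,17) (10,17)]

1. After x ≥ 10: [(10,16/3) (20,14) (17,19) (10,88/5)]
2. After x ≤ 19: [(10,16/3) (19,197/15) (19,47/3) (17,19) (10,88/5)]
3. After y ≥ 5: [(10,16/3) (19,197/15) (19,47/3) (17,19) (10,88/5)]
4. After y ≤ 17: [(10,17) (10,16/3) (19,197/15) (19,47/3) (91/5,17)]
5. Canonical ring: [(10,16/3) (19,197/15) (19,47/3) (91/5,17) (10,17)]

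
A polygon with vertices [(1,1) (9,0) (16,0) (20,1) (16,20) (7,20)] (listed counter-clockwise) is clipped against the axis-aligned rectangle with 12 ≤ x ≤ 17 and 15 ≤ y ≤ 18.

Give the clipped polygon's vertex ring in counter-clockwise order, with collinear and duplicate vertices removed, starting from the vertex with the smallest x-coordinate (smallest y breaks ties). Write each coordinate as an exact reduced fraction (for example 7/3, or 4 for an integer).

Clipped polygon: [(12,15) (17,15) (17,61/4) (312/19,18) (12,18)]

1. After x ≥ 12: [(12,0) (16,0) (20,1) (16,20) (12,20)]
2. After x ≤ 17: [(12,0) (16,0) (17,1/4) (17,61/4) (16,20) (12,20)]
3. After y ≥ 15: [(12,15) (17,15) (17,61/4) (16,20) (12,20)]
4. After y ≤ 18: [(12,18) (12,15) (17,15) (17,61/4) (312/19,18)]
5. Canonical ring: [(12,15) (17,15) (17,61/4) (312/19,18) (12,18)]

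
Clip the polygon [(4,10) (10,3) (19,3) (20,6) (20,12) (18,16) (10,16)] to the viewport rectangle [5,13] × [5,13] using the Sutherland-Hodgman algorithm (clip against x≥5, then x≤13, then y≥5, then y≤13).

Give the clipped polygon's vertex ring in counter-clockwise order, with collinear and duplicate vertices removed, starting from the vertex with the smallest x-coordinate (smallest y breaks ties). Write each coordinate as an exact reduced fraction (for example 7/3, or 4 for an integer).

1. After x ≥ 5: [(5,11) (5,53/6) (10,3) (19,3) (20,6) (20,12) (18,16) (10,16)]
2. After x ≤ 13: [(5,11) (5,53/6) (10,3) (13,3) (13,16) (10,16)]
3. After y ≥ 5: [(5,11) (5,53/6) (58/7,5) (13,5) (13,16) (10,16)]
4. After y ≤ 13: [(7,13) (5,11) (5,53/6) (58/7,5) (13,5) (13,13)]
5. Canonical ring: [(5,53/6) (58/7,5) (13,5) (13,13) (7,13) (5,11)]

Clipped polygon: [(5,53/6) (58/7,5) (13,5) (13,13) (7,13) (5,11)]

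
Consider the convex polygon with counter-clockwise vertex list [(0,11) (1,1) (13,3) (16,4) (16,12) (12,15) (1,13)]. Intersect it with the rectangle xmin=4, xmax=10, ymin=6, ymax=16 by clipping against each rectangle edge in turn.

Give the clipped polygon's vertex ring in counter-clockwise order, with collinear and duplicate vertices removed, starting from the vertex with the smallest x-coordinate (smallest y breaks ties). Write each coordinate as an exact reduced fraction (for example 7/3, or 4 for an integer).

1. After x ≥ 4: [(4,3/2) (13,3) (16,4) (16,12) (12,15) (4,149/11)]
2. After x ≤ 10: [(4,3/2) (10,5/2) (10,161/11) (4,149/11)]
3. After y ≥ 6: [(4,6) (10,6) (10,161/11) (4,149/11)]
4. After y ≤ 16: [(4,6) (10,6) (10,161/11) (4,149/11)]
5. Canonical ring: [(4,6) (10,6) (10,161/11) (4,149/11)]

Clipped polygon: [(4,6) (10,6) (10,161/11) (4,149/11)]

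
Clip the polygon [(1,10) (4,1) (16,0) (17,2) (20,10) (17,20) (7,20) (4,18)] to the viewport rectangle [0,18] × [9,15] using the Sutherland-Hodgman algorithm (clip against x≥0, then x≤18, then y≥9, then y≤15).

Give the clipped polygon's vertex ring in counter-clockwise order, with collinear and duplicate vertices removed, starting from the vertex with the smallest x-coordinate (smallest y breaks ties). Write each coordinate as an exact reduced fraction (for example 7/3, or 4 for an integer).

1. After x ≥ 0: [(1,10) (4,1) (16,0) (17,2) (20,10) (17,20) (7,20) (4,18)]
2. After x ≤ 18: [(1,10) (4,1) (16,0) (17,2) (18,14/3) (18,50/3) (17,20) (7,20) (4,18)]
3. After y ≥ 9: [(1,10) (4/3,9) (18,9) (18,50/3) (17,20) (7,20) (4,18)]
4. After y ≤ 15: [(23/8,15) (1,10) (4/3,9) (18,9) (18,15)]
5. Canonical ring: [(1,10) (4/3,9) (18,9) (18,15) (23/8,15)]

Clipped polygon: [(1,10) (4/3,9) (18,9) (18,15) (23/8,15)]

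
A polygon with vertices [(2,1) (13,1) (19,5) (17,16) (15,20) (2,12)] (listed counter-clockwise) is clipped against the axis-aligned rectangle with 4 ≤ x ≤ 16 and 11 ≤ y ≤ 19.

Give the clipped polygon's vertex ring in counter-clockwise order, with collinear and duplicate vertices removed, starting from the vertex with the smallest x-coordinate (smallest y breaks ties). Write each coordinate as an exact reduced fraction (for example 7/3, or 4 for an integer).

1. After x ≥ 4: [(4,1) (13,1) (19,5) (17,16) (15,20) (4,172/13)]
2. After x ≤ 16: [(4,1) (13,1) (16,3) (16,18) (15,20) (4,172/13)]
3. After y ≥ 11: [(4,11) (16,11) (16,18) (15,20) (4,172/13)]
4. After y ≤ 19: [(4,11) (16,11) (16,18) (31/2,19) (107/8,19) (4,172/13)]
5. Canonical ring: [(4,11) (16,11) (16,18) (31/2,19) (107/8,19) (4,172/13)]

Clipped polygon: [(4,11) (16,11) (16,18) (31/2,19) (107/8,19) (4,172/13)]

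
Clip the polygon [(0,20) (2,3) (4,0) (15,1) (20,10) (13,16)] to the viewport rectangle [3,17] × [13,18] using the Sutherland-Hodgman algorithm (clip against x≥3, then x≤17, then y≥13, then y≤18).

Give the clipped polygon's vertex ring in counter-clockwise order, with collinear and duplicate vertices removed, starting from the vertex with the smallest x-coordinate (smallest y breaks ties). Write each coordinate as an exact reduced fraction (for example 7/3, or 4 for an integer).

1. After x ≥ 3: [(3,248/13) (3,3/2) (4,0) (15,1) (20,10) (13,16)]
2. After x ≤ 17: [(3,248/13) (3,3/2) (4,0) (15,1) (17,23/5) (17,88/7) (13,16)]
3. After y ≥ 13: [(3,248/13) (3,13) (33/2,13) (13,16)]
4. After y ≤ 18: [(13/2,18) (3,18) (3,13) (33/2,13) (13,16)]
5. Canonical ring: [(3,13) (33/2,13) (13,16) (13/2,18) (3,18)]

Clipped polygon: [(3,13) (33/2,13) (13,16) (13/2,18) (3,18)]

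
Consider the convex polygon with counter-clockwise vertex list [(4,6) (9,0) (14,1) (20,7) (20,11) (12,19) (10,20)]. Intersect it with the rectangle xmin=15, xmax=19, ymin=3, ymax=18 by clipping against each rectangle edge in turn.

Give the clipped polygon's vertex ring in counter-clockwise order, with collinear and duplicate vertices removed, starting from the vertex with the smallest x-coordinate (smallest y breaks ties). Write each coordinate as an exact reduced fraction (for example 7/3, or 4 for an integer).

1. After x ≥ 15: [(15,2) (20,7) (20,11) (15,16)]
2. After x ≤ 19: [(15,2) (19,6) (19,12) (15,16)]
3. After y ≥ 3: [(15,3) (16,3) (19,6) (19,12) (15,16)]
4. After y ≤ 18: [(15,3) (16,3) (19,6) (19,12) (15,16)]
5. Canonical ring: [(15,3) (16,3) (19,6) (19,12) (15,16)]

Clipped polygon: [(15,3) (16,3) (19,6) (19,12) (15,16)]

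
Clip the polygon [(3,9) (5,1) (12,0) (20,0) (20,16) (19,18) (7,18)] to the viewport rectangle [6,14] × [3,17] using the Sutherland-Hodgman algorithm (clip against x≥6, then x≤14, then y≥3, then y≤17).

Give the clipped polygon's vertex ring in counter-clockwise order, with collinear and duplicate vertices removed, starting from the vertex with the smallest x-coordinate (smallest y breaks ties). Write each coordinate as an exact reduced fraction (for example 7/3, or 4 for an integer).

Clipped polygon: [(6,3) (14,3) (14,17) (59/9,17) (6,63/4)]

1. After x ≥ 6: [(6,63/4) (6,6/7) (12,0) (20,0) (20,16) (19,18) (7,18)]
2. After x ≤ 14: [(6,63/4) (6,6/7) (12,0) (14,0) (14,18) (7,18)]
3. After y ≥ 3: [(6,63/4) (6,3) (14,3) (14,18) (7,18)]
4. After y ≤ 17: [(59/9,17) (6,63/4) (6,3) (14,3) (14,17)]
5. Canonical ring: [(6,3) (14,3) (14,17) (59/9,17) (6,63/4)]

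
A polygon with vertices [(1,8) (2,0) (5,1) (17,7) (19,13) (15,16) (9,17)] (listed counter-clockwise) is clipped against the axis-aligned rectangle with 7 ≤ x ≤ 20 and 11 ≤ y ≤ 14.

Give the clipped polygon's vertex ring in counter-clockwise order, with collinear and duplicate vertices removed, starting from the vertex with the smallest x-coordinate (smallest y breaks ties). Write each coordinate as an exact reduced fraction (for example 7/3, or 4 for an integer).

Clipped polygon: [(7,11) (55/3,11) (19,13) (53/3,14) (7,14)]

1. After x ≥ 7: [(7,59/4) (7,2) (17,7) (19,13) (15,16) (9,17)]
2. After x ≤ 20: [(7,59/4) (7,2) (17,7) (19,13) (15,16) (9,17)]
3. After y ≥ 11: [(7,59/4) (7,11) (55/3,11) (19,13) (15,16) (9,17)]
4. After y ≤ 14: [(7,14) (7,11) (55/3,11) (19,13) (53/3,14)]
5. Canonical ring: [(7,11) (55/3,11) (19,13) (53/3,14) (7,14)]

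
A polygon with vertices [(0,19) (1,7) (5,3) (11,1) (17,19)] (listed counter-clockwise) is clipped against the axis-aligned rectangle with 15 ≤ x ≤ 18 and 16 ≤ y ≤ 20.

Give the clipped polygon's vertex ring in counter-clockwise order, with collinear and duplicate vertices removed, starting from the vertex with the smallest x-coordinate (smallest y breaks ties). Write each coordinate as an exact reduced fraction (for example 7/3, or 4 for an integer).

1. After x ≥ 15: [(15,19) (15,13) (17,19)]
2. After x ≤ 18: [(15,19) (15,13) (17,19)]
3. After y ≥ 16: [(15,19) (15,16) (16,16) (17,19)]
4. After y ≤ 20: [(15,19) (15,16) (16,16) (17,19)]
5. Canonical ring: [(15,16) (16,16) (17,19) (15,19)]

Clipped polygon: [(15,16) (16,16) (17,19) (15,19)]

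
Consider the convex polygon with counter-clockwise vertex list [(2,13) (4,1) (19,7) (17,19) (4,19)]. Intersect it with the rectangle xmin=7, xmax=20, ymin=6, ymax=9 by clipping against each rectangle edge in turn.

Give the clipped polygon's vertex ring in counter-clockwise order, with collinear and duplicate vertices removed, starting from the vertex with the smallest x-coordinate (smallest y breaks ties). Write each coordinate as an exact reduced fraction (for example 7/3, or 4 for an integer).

Clipped polygon: [(7,6) (33/2,6) (19,7) (56/3,9) (7,9)]

1. After x ≥ 7: [(7,11/5) (19,7) (17,19) (7,19)]
2. After x ≤ 20: [(7,11/5) (19,7) (17,19) (7,19)]
3. After y ≥ 6: [(7,6) (33/2,6) (19,7) (17,19) (7,19)]
4. After y ≤ 9: [(7,9) (7,6) (33/2,6) (19,7) (56/3,9)]
5. Canonical ring: [(7,6) (33/2,6) (19,7) (56/3,9) (7,9)]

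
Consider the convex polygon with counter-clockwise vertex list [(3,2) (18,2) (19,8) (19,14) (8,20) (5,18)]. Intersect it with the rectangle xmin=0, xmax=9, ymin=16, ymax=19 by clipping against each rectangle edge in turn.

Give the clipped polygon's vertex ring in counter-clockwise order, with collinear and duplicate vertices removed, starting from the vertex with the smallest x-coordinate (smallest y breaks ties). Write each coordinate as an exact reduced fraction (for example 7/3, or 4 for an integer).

1. After x ≥ 0: [(3,2) (18,2) (19,8) (19,14) (8,20) (5,18)]
2. After x ≤ 9: [(3,2) (9,2) (9,214/11) (8,20) (5,18)]
3. After y ≥ 16: [(19/4,16) (9,16) (9,214/11) (8,20) (5,18)]
4. After y ≤ 19: [(19/4,16) (9,16) (9,19) (13/2,19) (5,18)]
5. Canonical ring: [(19/4,16) (9,16) (9,19) (13/2,19) (5,18)]

Clipped polygon: [(19/4,16) (9,16) (9,19) (13/2,19) (5,18)]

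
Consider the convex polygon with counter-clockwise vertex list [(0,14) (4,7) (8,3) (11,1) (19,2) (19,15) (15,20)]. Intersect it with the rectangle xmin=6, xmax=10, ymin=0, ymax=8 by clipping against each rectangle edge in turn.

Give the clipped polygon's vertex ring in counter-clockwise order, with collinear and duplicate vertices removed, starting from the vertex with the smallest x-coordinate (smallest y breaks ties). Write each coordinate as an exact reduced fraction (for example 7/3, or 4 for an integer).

Clipped polygon: [(6,5) (8,3) (10,5/3) (10,8) (6,8)]

1. After x ≥ 6: [(6,82/5) (6,5) (8,3) (11,1) (19,2) (19,15) (15,20)]
2. After x ≤ 10: [(10,18) (6,82/5) (6,5) (8,3) (10,5/3)]
3. After y ≥ 0: [(10,18) (6,82/5) (6,5) (8,3) (10,5/3)]
4. After y ≤ 8: [(10,8) (6,8) (6,5) (8,3) (10,5/3)]
5. Canonical ring: [(6,5) (8,3) (10,5/3) (10,8) (6,8)]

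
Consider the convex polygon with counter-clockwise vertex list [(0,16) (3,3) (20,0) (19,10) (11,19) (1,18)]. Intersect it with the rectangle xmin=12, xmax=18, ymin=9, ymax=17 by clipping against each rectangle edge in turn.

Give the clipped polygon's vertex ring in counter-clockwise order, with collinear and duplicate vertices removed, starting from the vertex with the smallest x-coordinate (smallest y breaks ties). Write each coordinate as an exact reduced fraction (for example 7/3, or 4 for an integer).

Clipped polygon: [(12,9) (18,9) (18,89/8) (115/9,17) (12,17)]

1. After x ≥ 12: [(12,24/17) (20,0) (19,10) (12,143/8)]
2. After x ≤ 18: [(12,24/17) (18,6/17) (18,89/8) (12,143/8)]
3. After y ≥ 9: [(12,9) (18,9) (18,89/8) (12,143/8)]
4. After y ≤ 17: [(12,17) (12,9) (18,9) (18,89/8) (115/9,17)]
5. Canonical ring: [(12,9) (18,9) (18,89/8) (115/9,17) (12,17)]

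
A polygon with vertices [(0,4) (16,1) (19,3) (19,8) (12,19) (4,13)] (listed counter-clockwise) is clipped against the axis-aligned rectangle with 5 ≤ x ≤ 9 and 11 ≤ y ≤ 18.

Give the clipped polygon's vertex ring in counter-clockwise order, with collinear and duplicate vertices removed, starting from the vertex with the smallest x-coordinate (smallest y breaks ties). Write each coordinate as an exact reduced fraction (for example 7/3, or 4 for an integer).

1. After x ≥ 5: [(5,49/16) (16,1) (19,3) (19,8) (12,19) (5,55/4)]
2. After x ≤ 9: [(5,49/16) (9,37/16) (9,67/4) (5,55/4)]
3. After y ≥ 11: [(5,11) (9,11) (9,67/4) (5,55/4)]
4. After y ≤ 18: [(5,11) (9,11) (9,67/4) (5,55/4)]
5. Canonical ring: [(5,11) (9,11) (9,67/4) (5,55/4)]

Clipped polygon: [(5,11) (9,11) (9,67/4) (5,55/4)]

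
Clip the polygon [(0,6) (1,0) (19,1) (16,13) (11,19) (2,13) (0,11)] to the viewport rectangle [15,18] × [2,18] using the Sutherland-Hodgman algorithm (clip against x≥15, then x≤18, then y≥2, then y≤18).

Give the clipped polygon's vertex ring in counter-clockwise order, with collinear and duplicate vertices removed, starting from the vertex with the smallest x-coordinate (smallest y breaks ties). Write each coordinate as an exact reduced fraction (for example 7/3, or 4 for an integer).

1. After x ≥ 15: [(15,7/9) (19,1) (16,13) (15,71/5)]
2. After x ≤ 18: [(15,7/9) (18,17/18) (18,5) (16,13) (15,71/5)]
3. After y ≥ 2: [(15,2) (18,2) (18,5) (16,13) (15,71/5)]
4. After y ≤ 18: [(15,2) (18,2) (18,5) (16,13) (15,71/5)]
5. Canonical ring: [(15,2) (18,2) (18,5) (16,13) (15,71/5)]

Clipped polygon: [(15,2) (18,2) (18,5) (16,13) (15,71/5)]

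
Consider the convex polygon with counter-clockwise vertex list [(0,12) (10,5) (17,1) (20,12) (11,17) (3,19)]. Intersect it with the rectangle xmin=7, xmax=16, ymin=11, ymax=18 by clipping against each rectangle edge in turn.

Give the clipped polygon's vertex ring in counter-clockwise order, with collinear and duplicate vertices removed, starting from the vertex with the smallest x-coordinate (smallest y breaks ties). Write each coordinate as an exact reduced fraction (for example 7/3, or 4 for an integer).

Clipped polygon: [(7,11) (16,11) (16,128/9) (11,17) (7,18)]

1. After x ≥ 7: [(7,71/10) (10,5) (17,1) (20,12) (11,17) (7,18)]
2. After x ≤ 16: [(7,71/10) (10,5) (16,11/7) (16,128/9) (11,17) (7,18)]
3. After y ≥ 11: [(7,11) (16,11) (16,128/9) (11,17) (7,18)]
4. After y ≤ 18: [(7,11) (16,11) (16,128/9) (11,17) (7,18)]
5. Canonical ring: [(7,11) (16,11) (16,128/9) (11,17) (7,18)]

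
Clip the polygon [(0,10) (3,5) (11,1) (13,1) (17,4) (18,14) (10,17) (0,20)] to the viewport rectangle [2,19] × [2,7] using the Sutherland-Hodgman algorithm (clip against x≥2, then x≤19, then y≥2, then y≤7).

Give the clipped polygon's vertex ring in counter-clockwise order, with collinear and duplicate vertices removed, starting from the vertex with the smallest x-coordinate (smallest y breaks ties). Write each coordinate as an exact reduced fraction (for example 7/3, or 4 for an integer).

1. After x ≥ 2: [(2,20/3) (3,5) (11,1) (13,1) (17,4) (18,14) (10,17) (2,97/5)]
2. After x ≤ 19: [(2,20/3) (3,5) (11,1) (13,1) (17,4) (18,14) (10,17) (2,97/5)]
3. After y ≥ 2: [(2,20/3) (3,5) (9,2) (43/3,2) (17,4) (18,14) (10,17) (2,97/5)]
4. After y ≤ 7: [(2,7) (2,20/3) (3,5) (9,2) (43/3,2) (17,4) (173/10,7)]
5. Canonical ring: [(2,20/3) (3,5) (9,2) (43/3,2) (17,4) (173/10,7) (2,7)]

Clipped polygon: [(2,20/3) (3,5) (9,2) (43/3,2) (17,4) (173/10,7) (2,7)]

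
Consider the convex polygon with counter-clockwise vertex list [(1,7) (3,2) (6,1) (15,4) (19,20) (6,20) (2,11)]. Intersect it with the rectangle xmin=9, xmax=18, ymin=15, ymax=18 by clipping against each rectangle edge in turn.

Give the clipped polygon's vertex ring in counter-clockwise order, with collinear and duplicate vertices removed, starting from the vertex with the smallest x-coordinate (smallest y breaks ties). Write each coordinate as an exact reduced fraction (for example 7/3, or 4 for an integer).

1. After x ≥ 9: [(9,2) (15,4) (19,20) (9,20)]
2. After x ≤ 18: [(9,2) (15,4) (18,16) (18,20) (9,20)]
3. After y ≥ 15: [(9,15) (71/4,15) (18,16) (18,20) (9,20)]
4. After y ≤ 18: [(9,18) (9,15) (71/4,15) (18,16) (18,18)]
5. Canonical ring: [(9,15) (71/4,15) (18,16) (18,18) (9,18)]

Clipped polygon: [(9,15) (71/4,15) (18,16) (18,18) (9,18)]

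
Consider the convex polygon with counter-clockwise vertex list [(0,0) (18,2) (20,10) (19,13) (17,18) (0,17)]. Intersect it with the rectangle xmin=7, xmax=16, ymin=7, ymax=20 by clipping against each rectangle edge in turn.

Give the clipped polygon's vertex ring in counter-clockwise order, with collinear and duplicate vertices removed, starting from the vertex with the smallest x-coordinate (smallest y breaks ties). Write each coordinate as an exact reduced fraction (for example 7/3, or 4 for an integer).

Clipped polygon: [(7,7) (16,7) (16,305/17) (7,296/17)]

1. After x ≥ 7: [(7,7/9) (18,2) (20,10) (19,13) (17,18) (7,296/17)]
2. After x ≤ 16: [(7,7/9) (16,16/9) (16,305/17) (7,296/17)]
3. After y ≥ 7: [(7,7) (16,7) (16,305/17) (7,296/17)]
4. After y ≤ 20: [(7,7) (16,7) (16,305/17) (7,296/17)]
5. Canonical ring: [(7,7) (16,7) (16,305/17) (7,296/17)]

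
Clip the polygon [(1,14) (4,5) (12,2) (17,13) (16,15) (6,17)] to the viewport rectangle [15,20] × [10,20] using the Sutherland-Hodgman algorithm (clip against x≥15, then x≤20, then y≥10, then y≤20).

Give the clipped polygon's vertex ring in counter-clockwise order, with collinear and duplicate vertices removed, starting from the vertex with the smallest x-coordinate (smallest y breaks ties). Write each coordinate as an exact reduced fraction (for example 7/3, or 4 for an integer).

Clipped polygon: [(15,10) (172/11,10) (17,13) (16,15) (15,76/5)]

1. After x ≥ 15: [(15,43/5) (17,13) (16,15) (15,76/5)]
2. After x ≤ 20: [(15,43/5) (17,13) (16,15) (15,76/5)]
3. After y ≥ 10: [(15,10) (172/11,10) (17,13) (16,15) (15,76/5)]
4. After y ≤ 20: [(15,10) (172/11,10) (17,13) (16,15) (15,76/5)]
5. Canonical ring: [(15,10) (172/11,10) (17,13) (16,15) (15,76/5)]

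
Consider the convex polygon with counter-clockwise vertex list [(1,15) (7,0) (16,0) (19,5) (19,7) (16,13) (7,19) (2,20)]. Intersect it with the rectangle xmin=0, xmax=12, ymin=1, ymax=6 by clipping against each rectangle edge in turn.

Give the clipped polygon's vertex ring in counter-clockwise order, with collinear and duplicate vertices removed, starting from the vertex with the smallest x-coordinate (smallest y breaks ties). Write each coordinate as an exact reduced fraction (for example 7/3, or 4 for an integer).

1. After x ≥ 0: [(1,15) (7,0) (16,0) (19,5) (19,7) (16,13) (7,19) (2,20)]
2. After x ≤ 12: [(1,15) (7,0) (12,0) (12,47/3) (7,19) (2,20)]
3. After y ≥ 1: [(1,15) (33/5,1) (12,1) (12,47/3) (7,19) (2,20)]
4. After y ≤ 6: [(23/5,6) (33/5,1) (12,1) (12,6)]
5. Canonical ring: [(23/5,6) (33/5,1) (12,1) (12,6)]

Clipped polygon: [(23/5,6) (33/5,1) (12,1) (12,6)]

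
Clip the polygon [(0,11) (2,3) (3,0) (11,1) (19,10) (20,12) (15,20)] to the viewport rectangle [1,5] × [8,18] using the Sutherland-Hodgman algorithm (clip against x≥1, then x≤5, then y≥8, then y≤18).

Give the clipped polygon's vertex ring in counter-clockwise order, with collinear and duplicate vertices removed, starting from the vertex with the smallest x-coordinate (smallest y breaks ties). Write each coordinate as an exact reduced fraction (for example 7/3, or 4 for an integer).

Clipped polygon: [(1,8) (5,8) (5,14) (1,58/5)]

1. After x ≥ 1: [(1,58/5) (1,7) (2,3) (3,0) (11,1) (19,10) (20,12) (15,20)]
2. After x ≤ 5: [(5,14) (1,58/5) (1,7) (2,3) (3,0) (5,1/4)]
3. After y ≥ 8: [(5,8) (5,14) (1,58/5) (1,8)]
4. After y ≤ 18: [(5,8) (5,14) (1,58/5) (1,8)]
5. Canonical ring: [(1,8) (5,8) (5,14) (1,58/5)]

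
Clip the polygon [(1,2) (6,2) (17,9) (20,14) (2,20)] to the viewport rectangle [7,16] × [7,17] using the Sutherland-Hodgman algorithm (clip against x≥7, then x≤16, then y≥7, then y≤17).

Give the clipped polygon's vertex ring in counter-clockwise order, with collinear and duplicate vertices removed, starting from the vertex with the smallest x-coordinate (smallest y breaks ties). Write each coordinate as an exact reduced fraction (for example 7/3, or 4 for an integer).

Clipped polygon: [(7,7) (97/7,7) (16,92/11) (16,46/3) (11,17) (7,17)]

1. After x ≥ 7: [(7,29/11) (17,9) (20,14) (7,55/3)]
2. After x ≤ 16: [(7,29/11) (16,92/11) (16,46/3) (7,55/3)]
3. After y ≥ 7: [(7,7) (97/7,7) (16,92/11) (16,46/3) (7,55/3)]
4. After y ≤ 17: [(7,17) (7,7) (97/7,7) (16,92/11) (16,46/3) (11,17)]
5. Canonical ring: [(7,7) (97/7,7) (16,92/11) (16,46/3) (11,17) (7,17)]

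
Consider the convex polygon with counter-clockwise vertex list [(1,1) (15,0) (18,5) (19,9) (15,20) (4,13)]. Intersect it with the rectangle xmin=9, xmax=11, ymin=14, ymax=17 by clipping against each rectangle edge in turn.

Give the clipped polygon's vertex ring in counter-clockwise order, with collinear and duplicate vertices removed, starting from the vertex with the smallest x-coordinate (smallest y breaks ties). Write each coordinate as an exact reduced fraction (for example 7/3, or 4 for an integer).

1. After x ≥ 9: [(9,3/7) (15,0) (18,5) (19,9) (15,20) (9,178/11)]
2. After x ≤ 11: [(9,3/7) (11,2/7) (11,192/11) (9,178/11)]
3. After y ≥ 14: [(9,14) (11,14) (11,192/11) (9,178/11)]
4. After y ≤ 17: [(9,14) (11,14) (11,17) (72/7,17) (9,178/11)]
5. Canonical ring: [(9,14) (11,14) (11,17) (72/7,17) (9,178/11)]

Clipped polygon: [(9,14) (11,14) (11,17) (72/7,17) (9,178/11)]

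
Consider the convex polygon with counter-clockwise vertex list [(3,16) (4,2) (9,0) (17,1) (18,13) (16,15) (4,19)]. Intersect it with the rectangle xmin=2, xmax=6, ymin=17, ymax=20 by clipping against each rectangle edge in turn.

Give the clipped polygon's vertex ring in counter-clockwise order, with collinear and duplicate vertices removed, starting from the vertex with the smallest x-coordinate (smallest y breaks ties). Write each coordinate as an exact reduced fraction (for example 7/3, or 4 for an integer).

Clipped polygon: [(10/3,17) (6,17) (6,55/3) (4,19)]

1. After x ≥ 2: [(3,16) (4,2) (9,0) (17,1) (18,13) (16,15) (4,19)]
2. After x ≤ 6: [(3,16) (4,2) (6,6/5) (6,55/3) (4,19)]
3. After y ≥ 17: [(10/3,17) (6,17) (6,55/3) (4,19)]
4. After y ≤ 20: [(10/3,17) (6,17) (6,55/3) (4,19)]
5. Canonical ring: [(10/3,17) (6,17) (6,55/3) (4,19)]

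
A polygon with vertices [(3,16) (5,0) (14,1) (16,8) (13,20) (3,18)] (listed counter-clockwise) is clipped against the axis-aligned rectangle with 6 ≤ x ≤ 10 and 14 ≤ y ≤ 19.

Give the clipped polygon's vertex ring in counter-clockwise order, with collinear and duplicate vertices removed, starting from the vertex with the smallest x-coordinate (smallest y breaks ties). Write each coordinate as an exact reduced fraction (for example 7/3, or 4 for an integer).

1. After x ≥ 6: [(6,1/9) (14,1) (16,8) (13,20) (6,93/5)]
2. After x ≤ 10: [(6,1/9) (10,5/9) (10,97/5) (6,93/5)]
3. After y ≥ 14: [(6,14) (10,14) (10,97/5) (6,93/5)]
4. After y ≤ 19: [(6,14) (10,14) (10,19) (8,19) (6,93/5)]
5. Canonical ring: [(6,14) (10,14) (10,19) (8,19) (6,93/5)]

Clipped polygon: [(6,14) (10,14) (10,19) (8,19) (6,93/5)]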